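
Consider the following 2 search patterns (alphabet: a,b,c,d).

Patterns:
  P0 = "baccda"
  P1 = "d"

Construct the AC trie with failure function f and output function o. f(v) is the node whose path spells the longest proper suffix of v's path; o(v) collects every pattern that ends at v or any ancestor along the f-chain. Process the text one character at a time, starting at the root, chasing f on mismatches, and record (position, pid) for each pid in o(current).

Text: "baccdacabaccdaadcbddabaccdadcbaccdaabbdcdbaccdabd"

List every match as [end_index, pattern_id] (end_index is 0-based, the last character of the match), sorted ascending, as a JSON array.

Construct AC machine:
Trie (insert patterns):
  0='ε' goto b→1 d→7
  1='b' goto a→2
  2='ba' goto c→3
  3='bac' goto c→4
  4='bacc' goto d→5
  5='baccd' goto a→6
  6='baccda' goto ·  ←P0
  7='d' goto ·  ←P1

Failure links (BFS by depth):
  fail(1) 'b': from fail(0)=0 chase 'b': 0 ⇒ 0;  out=∅∪out(0)=∅
  fail(7) 'd': from fail(0)=0 chase 'd': 0 ⇒ 0;  out={1}∪out(0)={1}
  fail(2) 'ba': from fail(1)=0 chase 'a': 0 ⇒ 0;  out=∅∪out(0)=∅
  fail(3) 'bac': from fail(2)=0 chase 'c': 0 ⇒ 0;  out=∅∪out(0)=∅
  fail(4) 'bacc': from fail(3)=0 chase 'c': 0 ⇒ 0;  out=∅∪out(0)=∅
  fail(5) 'baccd': from fail(4)=0 chase 'd': 0 ⇒ 7;  out=∅∪out(7)={1}
  fail(6) 'baccda': from fail(5)=7 chase 'a': 7→0 ⇒ 0;  out={0}∪out(0)={0}

Text stream:
pos 0 'b': at 1
pos 1 'a': at 2
pos 2 'c': at 3
pos 3 'c': at 4
pos 4 'd': at 5  ** P1@[4:4]
pos 5 'a': at 6  ** P0@[0:5]
pos 6 'c': at 0 (via fail)
pos 7 'a': at 0
pos 8 'b': at 1
pos 9 'a': at 2
pos 10 'c': at 3
pos 11 'c': at 4
pos 12 'd': at 5  ** P1@[12:12]
pos 13 'a': at 6  ** P0@[8:13]
pos 14 'a': at 0 (via fail)
pos 15 'd': at 7  ** P1@[15:15]
pos 16 'c': at 0 (via fail)
pos 17 'b': at 1
pos 18 'd': at 7 (via fail)  ** P1@[18:18]
pos 19 'd': at 7 (via fail)  ** P1@[19:19]
pos 20 'a': at 0 (via fail)
pos 21 'b': at 1
pos 22 'a': at 2
pos 23 'c': at 3
pos 24 'c': at 4
pos 25 'd': at 5  ** P1@[25:25]
pos 26 'a': at 6  ** P0@[21:26]
pos 27 'd': at 7 (via fail)  ** P1@[27:27]
pos 28 'c': at 0 (via fail)
pos 29 'b': at 1
pos 30 'a': at 2
pos 31 'c': at 3
pos 32 'c': at 4
pos 33 'd': at 5  ** P1@[33:33]
pos 34 'a': at 6  ** P0@[29:34]
pos 35 'a': at 0 (via fail)
pos 36 'b': at 1
pos 37 'b': at 1 (via fail)
pos 38 'd': at 7 (via fail)  ** P1@[38:38]
pos 39 'c': at 0 (via fail)
pos 40 'd': at 7  ** P1@[40:40]
pos 41 'b': at 1 (via fail)
pos 42 'a': at 2
pos 43 'c': at 3
pos 44 'c': at 4
pos 45 'd': at 5  ** P1@[45:45]
pos 46 'a': at 6  ** P0@[41:46]
pos 47 'b': at 1 (via fail)
pos 48 'd': at 7 (via fail)  ** P1@[48:48]

Matches: [[4,1],[5,0],[12,1],[13,0],[15,1],[18,1],[19,1],[25,1],[26,0],[27,1],[33,1],[34,0],[38,1],[40,1],[45,1],[46,0],[48,1]]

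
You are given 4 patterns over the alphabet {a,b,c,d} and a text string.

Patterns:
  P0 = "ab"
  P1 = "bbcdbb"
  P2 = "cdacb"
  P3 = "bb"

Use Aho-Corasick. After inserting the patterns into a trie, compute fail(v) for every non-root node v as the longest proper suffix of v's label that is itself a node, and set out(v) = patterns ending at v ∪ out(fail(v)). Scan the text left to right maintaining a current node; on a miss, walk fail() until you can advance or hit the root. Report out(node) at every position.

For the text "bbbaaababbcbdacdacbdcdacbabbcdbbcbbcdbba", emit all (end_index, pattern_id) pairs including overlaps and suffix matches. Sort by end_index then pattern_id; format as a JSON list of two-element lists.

Build:
Trie (insert patterns):
  n0 'ε': a→1 b→3 c→9
  n1 'a': b→2
  n2 'ab': ·  ←P0
  n3 'b': b→4
  n4 'bb': c→5  ←P3
  n5 'bbc': d→6
  n6 'bbcd': b→7
  n7 'bbcdb': b→8
  n8 'bbcdbb': ·  ←P1
  n9 'c': d→10
  n10 'cd': a→11
  n11 'cda': c→12
  n12 'cdac': b→13
  n13 'cdacb': ·  ←P2

Failure links (BFS by depth):
  fail(1) 'a': from fail(0)=0 chase 'a': 0 ⇒ 0;  out=∅∪out(0)=∅
  fail(3) 'b': from fail(0)=0 chase 'b': 0 ⇒ 0;  out=∅∪out(0)=∅
  fail(9) 'c': from fail(0)=0 chase 'c': 0 ⇒ 0;  out=∅∪out(0)=∅
  fail(2) 'ab': from fail(1)=0 chase 'b': 0 ⇒ 3;  out={0}∪out(3)={0}
  fail(4) 'bb': from fail(3)=0 chase 'b': 0 ⇒ 3;  out={3}∪out(3)={3}
  fail(10) 'cd': from fail(9)=0 chase 'd': 0 ⇒ 0;  out=∅∪out(0)=∅
  fail(5) 'bbc': from fail(4)=3 chase 'c': 3→0 ⇒ 9;  out=∅∪out(9)=∅
  fail(11) 'cda': from fail(10)=0 chase 'a': 0 ⇒ 1;  out=∅∪out(1)=∅
  fail(6) 'bbcd': from fail(5)=9 chase 'd': 9 ⇒ 10;  out=∅∪out(10)=∅
  fail(12) 'cdac': from fail(11)=1 chase 'c': 1→0 ⇒ 9;  out=∅∪out(9)=∅
  fail(7) 'bbcdb': from fail(6)=10 chase 'b': 10→0 ⇒ 3;  out=∅∪out(3)=∅
  fail(13) 'cdacb': from fail(12)=9 chase 'b': 9→0 ⇒ 3;  out={2}∪out(3)={2}
  fail(8) 'bbcdbb': from fail(7)=3 chase 'b': 3 ⇒ 4;  out={1}∪out(4)={1,3}

Run:
i=0 'b': node 0→3
i=1 'b': node 3→4  ** P3@[0:1]
i=2 'b': node 4→4 ·f  ** P3@[1:2]
i=3 'a': node 4→1 ·f
i=4 'a': node 1→1 ·f
i=5 'a': node 1→1 ·f
i=6 'b': node 1→2  ** P0@[5:6]
i=7 'a': node 2→1 ·f
i=8 'b': node 1→2  ** P0@[7:8]
i=9 'b': node 2→4 ·f  ** P3@[8:9]
i=10 'c': node 4→5
i=11 'b': node 5→3 ·f
i=12 'd': node 3→0 ·f
i=13 'a': node 0→1
i=14 'c': node 1→9 ·f
i=15 'd': node 9→10
i=16 'a': node 10→11
i=17 'c': node 11→12
i=18 'b': node 12→13  ** P2@[14:18]
i=19 'd': node 13→0 ·f
i=20 'c': node 0→9
i=21 'd': node 9→10
i=22 'a': node 10→11
i=23 'c': node 11→12
i=24 'b': node 12→13  ** P2@[20:24]
i=25 'a': node 13→1 ·f
i=26 'b': node 1→2  ** P0@[25:26]
i=27 'b': node 2→4 ·f  ** P3@[26:27]
i=28 'c': node 4→5
i=29 'd': node 5→6
i=30 'b': node 6→7
i=31 'b': node 7→8  ** P1@[26:31],P3@[30:31]
i=32 'c': node 8→5 ·f
i=33 'b': node 5→3 ·f
i=34 'b': node 3→4  ** P3@[33:34]
i=35 'c': node 4→5
i=36 'd': node 5→6
i=37 'b': node 6→7
i=38 'b': node 7→8  ** P1@[33:38],P3@[37:38]
i=39 'a': node 8→1 ·f

Result: [[1,3],[2,3],[6,0],[8,0],[9,3],[18,2],[24,2],[26,0],[27,3],[31,1],[31,3],[34,3],[38,1],[38,3]]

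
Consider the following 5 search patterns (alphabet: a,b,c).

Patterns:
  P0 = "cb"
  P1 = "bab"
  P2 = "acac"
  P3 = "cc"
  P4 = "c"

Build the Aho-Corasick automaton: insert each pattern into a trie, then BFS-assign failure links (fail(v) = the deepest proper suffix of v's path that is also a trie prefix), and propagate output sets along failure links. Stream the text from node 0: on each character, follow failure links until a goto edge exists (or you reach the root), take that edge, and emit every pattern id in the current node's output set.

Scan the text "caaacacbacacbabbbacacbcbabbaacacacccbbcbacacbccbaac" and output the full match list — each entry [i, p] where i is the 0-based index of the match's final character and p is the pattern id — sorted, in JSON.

Construct AC machine:
Trie (insert patterns):
  0='ε' goto a→6 b→3 c→1
  1='c' goto b→2 c→10  [P4 ends]
  2='cb' goto ·  [P0 ends]
  3='b' goto a→4
  4='ba' goto b→5
  5='bab' goto ·  [P1 ends]
  6='a' goto c→7
  7='ac' goto a→8
  8='aca' goto c→9
  9='acac' goto ·  [P2 ends]
  10='cc' goto ·  [P3 ends]

Failure links (BFS by depth):
  fail(1) 'c': from fail(0)=0 chase 'c': 0 ⇒ 0;  out={4}∪out(0)={4}
  fail(3) 'b': from fail(0)=0 chase 'b': 0 ⇒ 0;  out=∅∪out(0)=∅
  fail(6) 'a': from fail(0)=0 chase 'a': 0 ⇒ 0;  out=∅∪out(0)=∅
  fail(2) 'cb': from fail(1)=0 chase 'b': 0 ⇒ 3;  out={0}∪out(3)={0}
  fail(4) 'ba': from fail(3)=0 chase 'a': 0 ⇒ 6;  out=∅∪out(6)=∅
  fail(7) 'ac': from fail(6)=0 chase 'c': 0 ⇒ 1;  out=∅∪out(1)={4}
  fail(10) 'cc': from fail(1)=0 chase 'c': 0 ⇒ 1;  out={3}∪out(1)={3,4}
  fail(5) 'bab': from fail(4)=6 chase 'b': 6→0 ⇒ 3;  out={1}∪out(3)={1}
  fail(8) 'aca': from fail(7)=1 chase 'a': 1→0 ⇒ 6;  out=∅∪out(6)=∅
  fail(9) 'acac': from fail(8)=6 chase 'c': 6 ⇒ 7;  out={2}∪out(7)={2,4}

Text stream:
[0] read 'c'  n0⇒n1  emit P4@[0:0]
[1] read 'a'  n1⇒n6 (via fail)
[2] read 'a'  n6⇒n6 (via fail)
[3] read 'a'  n6⇒n6 (via fail)
[4] read 'c'  n6⇒n7  emit P4@[4:4]
[5] read 'a'  n7⇒n8
[6] read 'c'  n8⇒n9  emit P2@[3:6],P4@[6:6]
[7] read 'b'  n9⇒n2 (via fail)  emit P0@[6:7]
[8] read 'a'  n2⇒n4 (via fail)
[9] read 'c'  n4⇒n7 (via fail)  emit P4@[9:9]
[10] read 'a'  n7⇒n8
[11] read 'c'  n8⇒n9  emit P2@[8:11],P4@[11:11]
[12] read 'b'  n9⇒n2 (via fail)  emit P0@[11:12]
[13] read 'a'  n2⇒n4 (via fail)
[14] read 'b'  n4⇒n5  emit P1@[12:14]
[15] read 'b'  n5⇒n3 (via fail)
[16] read 'b'  n3⇒n3 (via fail)
[17] read 'a'  n3⇒n4
[18] read 'c'  n4⇒n7 (via fail)  emit P4@[18:18]
[19] read 'a'  n7⇒n8
[20] read 'c'  n8⇒n9  emit P2@[17:20],P4@[20:20]
[21] read 'b'  n9⇒n2 (via fail)  emit P0@[20:21]
[22] read 'c'  n2⇒n1 (via fail)  emit P4@[22:22]
[23] read 'b'  n1⇒n2  emit P0@[22:23]
[24] read 'a'  n2⇒n4 (via fail)
[25] read 'b'  n4⇒n5  emit P1@[23:25]
[26] read 'b'  n5⇒n3 (via fail)
[27] read 'a'  n3⇒n4
[28] read 'a'  n4⇒n6 (via fail)
[29] read 'c'  n6⇒n7  emit P4@[29:29]
[30] read 'a'  n7⇒n8
[31] read 'c'  n8⇒n9  emit P2@[28:31],P4@[31:31]
[32] read 'a'  n9⇒n8 (via fail)
[33] read 'c'  n8⇒n9  emit P2@[30:33],P4@[33:33]
[34] read 'c'  n9⇒n10 (via fail)  emit P3@[33:34],P4@[34:34]
[35] read 'c'  n10⇒n10 (via fail)  emit P3@[34:35],P4@[35:35]
[36] read 'b'  n10⇒n2 (via fail)  emit P0@[35:36]
[37] read 'b'  n2⇒n3 (via fail)
[38] read 'c'  n3⇒n1 (via fail)  emit P4@[38:38]
[39] read 'b'  n1⇒n2  emit P0@[38:39]
[40] read 'a'  n2⇒n4 (via fail)
[41] read 'c'  n4⇒n7 (via fail)  emit P4@[41:41]
[42] read 'a'  n7⇒n8
[43] read 'c'  n8⇒n9  emit P2@[40:43],P4@[43:43]
[44] read 'b'  n9⇒n2 (via fail)  emit P0@[43:44]
[45] read 'c'  n2⇒n1 (via fail)  emit P4@[45:45]
[46] read 'c'  n1⇒n10  emit P3@[45:46],P4@[46:46]
[47] read 'b'  n10⇒n2 (via fail)  emit P0@[46:47]
[48] read 'a'  n2⇒n4 (via fail)
[49] read 'a'  n4⇒n6 (via fail)
[50] read 'c'  n6⇒n7  emit P4@[50:50]

Result: [[0,4],[4,4],[6,2],[6,4],[7,0],[9,4],[11,2],[11,4],[12,0],[14,1],[18,4],[20,2],[20,4],[21,0],[22,4],[23,0],[25,1],[29,4],[31,2],[31,4],[33,2],[33,4],[34,3],[34,4],[35,3],[35,4],[36,0],[38,4],[39,0],[41,4],[43,2],[43,4],[44,0],[45,4],[46,3],[46,4],[47,0],[50,4]]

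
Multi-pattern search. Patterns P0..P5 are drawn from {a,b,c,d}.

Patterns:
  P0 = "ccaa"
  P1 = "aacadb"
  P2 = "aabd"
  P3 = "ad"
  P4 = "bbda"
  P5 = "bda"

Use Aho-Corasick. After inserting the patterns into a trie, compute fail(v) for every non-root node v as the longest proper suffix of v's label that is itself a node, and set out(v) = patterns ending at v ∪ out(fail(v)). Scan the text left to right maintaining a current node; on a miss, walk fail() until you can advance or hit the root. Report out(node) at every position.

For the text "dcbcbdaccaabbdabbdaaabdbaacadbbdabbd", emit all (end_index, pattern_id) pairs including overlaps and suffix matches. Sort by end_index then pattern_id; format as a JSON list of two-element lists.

Construct AC machine:
Trie (insert patterns):
  0='ε' goto a→5 b→14 c→1
  1='c' goto c→2
  2='cc' goto a→3
  3='cca' goto a→4
  4='ccaa' goto ·  [P0 ends]
  5='a' goto a→6 d→13
  6='aa' goto b→11 c→7
  7='aac' goto a→8
  8='aaca' goto d→9
  9='aacad' goto b→10
  10='aacadb' goto ·  [P1 ends]
  11='aab' goto d→12
  12='aabd' goto ·  [P2 ends]
  13='ad' goto ·  [P3 ends]
  14='b' goto b→15 d→18
  15='bb' goto d→16
  16='bbd' goto a→17
  17='bbda' goto ·  [P4 ends]
  18='bd' goto a→19
  19='bda' goto ·  [P5 ends]

Failure links (BFS by depth):
  fail(1) 'c': from fail(0)=0 chase 'c': 0 ⇒ 0;  out=∅∪out(0)=∅
  fail(5) 'a': from fail(0)=0 chase 'a': 0 ⇒ 0;  out=∅∪out(0)=∅
  fail(14) 'b': from fail(0)=0 chase 'b': 0 ⇒ 0;  out=∅∪out(0)=∅
  fail(2) 'cc': from fail(1)=0 chase 'c': 0 ⇒ 1;  out=∅∪out(1)=∅
  fail(6) 'aa': from fail(5)=0 chase 'a': 0 ⇒ 5;  out=∅∪out(5)=∅
  fail(13) 'ad': from fail(5)=0 chase 'd': 0 ⇒ 0;  out={3}∪out(0)={3}
  fail(15) 'bb': from fail(14)=0 chase 'b': 0 ⇒ 14;  out=∅∪out(14)=∅
  fail(18) 'bd': from fail(14)=0 chase 'd': 0 ⇒ 0;  out=∅∪out(0)=∅
  fail(3) 'cca': from fail(2)=1 chase 'a': 1→0 ⇒ 5;  out=∅∪out(5)=∅
  fail(7) 'aac': from fail(6)=5 chase 'c': 5→0 ⇒ 1;  out=∅∪out(1)=∅
  fail(11) 'aab': from fail(6)=5 chase 'b': 5→0 ⇒ 14;  out=∅∪out(14)=∅
  fail(16) 'bbd': from fail(15)=14 chase 'd': 14 ⇒ 18;  out=∅∪out(18)=∅
  fail(19) 'bda': from fail(18)=0 chase 'a': 0 ⇒ 5;  out={5}∪out(5)={5}
  fail(4) 'ccaa': from fail(3)=5 chase 'a': 5 ⇒ 6;  out={0}∪out(6)={0}
  fail(8) 'aaca': from fail(7)=1 chase 'a': 1→0 ⇒ 5;  out=∅∪out(5)=∅
  fail(12) 'aabd': from fail(11)=14 chase 'd': 14 ⇒ 18;  out={2}∪out(18)={2}
  fail(17) 'bbda': from fail(16)=18 chase 'a': 18 ⇒ 19;  out={4}∪out(19)={4,5}
  fail(9) 'aacad': from fail(8)=5 chase 'd': 5 ⇒ 13;  out=∅∪out(13)={3}
  fail(10) 'aacadb': from fail(9)=13 chase 'b': 13→0 ⇒ 14;  out={1}∪out(14)={1}

Scan:
pos 0 'd': at 0
pos 1 'c': at 1
pos 2 'b': at 14 (via fail)
pos 3 'c': at 1 (via fail)
pos 4 'b': at 14 (via fail)
pos 5 'd': at 18
pos 6 'a': at 19  emit P5@[4:6]
pos 7 'c': at 1 (via fail)
pos 8 'c': at 2
pos 9 'a': at 3
pos 10 'a': at 4  emit P0@[7:10]
pos 11 'b': at 11 (via fail)
pos 12 'b': at 15 (via fail)
pos 13 'd': at 16
pos 14 'a': at 17  emit P4@[11:14],P5@[12:14]
pos 15 'b': at 14 (via fail)
pos 16 'b': at 15
pos 17 'd': at 16
pos 18 'a': at 17  emit P4@[15:18],P5@[16:18]
pos 19 'a': at 6 (via fail)
pos 20 'a': at 6 (via fail)
pos 21 'b': at 11
pos 22 'd': at 12  emit P2@[19:22]
pos 23 'b': at 14 (via fail)
pos 24 'a': at 5 (via fail)
pos 25 'a': at 6
pos 26 'c': at 7
pos 27 'a': at 8
pos 28 'd': at 9  emit P3@[27:28]
pos 29 'b': at 10  emit P1@[24:29]
pos 30 'b': at 15 (via fail)
pos 31 'd': at 16
pos 32 'a': at 17  emit P4@[29:32],P5@[30:32]
pos 33 'b': at 14 (via fail)
pos 34 'b': at 15
pos 35 'd': at 16

All matches (sorted): [[6,5],[10,0],[14,4],[14,5],[18,4],[18,5],[22,2],[28,3],[29,1],[32,4],[32,5]]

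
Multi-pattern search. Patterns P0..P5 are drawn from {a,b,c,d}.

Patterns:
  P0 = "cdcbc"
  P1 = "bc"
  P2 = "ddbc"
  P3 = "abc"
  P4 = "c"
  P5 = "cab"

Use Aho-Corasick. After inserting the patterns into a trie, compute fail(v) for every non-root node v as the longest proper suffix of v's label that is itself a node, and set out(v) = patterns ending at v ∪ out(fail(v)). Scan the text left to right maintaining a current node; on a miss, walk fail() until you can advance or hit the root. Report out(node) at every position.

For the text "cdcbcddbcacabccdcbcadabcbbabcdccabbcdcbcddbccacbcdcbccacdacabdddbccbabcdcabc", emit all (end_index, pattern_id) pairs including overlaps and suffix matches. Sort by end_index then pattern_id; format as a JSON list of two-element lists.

Build:
Trie (insert patterns):
  n0 'ε': a→12 b→6 c→1 d→8
  n1 'c': a→15 d→2  [P4 ends]
  n2 'cd': c→3
  n3 'cdc': b→4
  n4 'cdcb': c→5
  n5 'cdcbc': ·  [P0 ends]
  n6 'b': c→7
  n7 'bc': ·  [P1 ends]
  n8 'd': d→9
  n9 'dd': b→10
  n10 'ddb': c→11
  n11 'ddbc': ·  [P2 ends]
  n12 'a': b→13
  n13 'ab': c→14
  n14 'abc': ·  [P3 ends]
  n15 'ca': b→16
  n16 'cab': ·  [P5 ends]

BFS fail/out derivation:
  fail(1) 'c': from fail(0)=0 chase 'c': 0 ⇒ 0;  out={4}∪out(0)={4}
  fail(6) 'b': from fail(0)=0 chase 'b': 0 ⇒ 0;  out=∅∪out(0)=∅
  fail(8) 'd': from fail(0)=0 chase 'd': 0 ⇒ 0;  out=∅∪out(0)=∅
  fail(12) 'a': from fail(0)=0 chase 'a': 0 ⇒ 0;  out=∅∪out(0)=∅
  fail(2) 'cd': from fail(1)=0 chase 'd': 0 ⇒ 8;  out=∅∪out(8)=∅
  fail(7) 'bc': from fail(6)=0 chase 'c': 0 ⇒ 1;  out={1}∪out(1)={1,4}
  fail(9) 'dd': from fail(8)=0 chase 'd': 0 ⇒ 8;  out=∅∪out(8)=∅
  fail(13) 'ab': from fail(12)=0 chase 'b': 0 ⇒ 6;  out=∅∪out(6)=∅
  fail(15) 'ca': from fail(1)=0 chase 'a': 0 ⇒ 12;  out=∅∪out(12)=∅
  fail(3) 'cdc': from fail(2)=8 chase 'c': 8→0 ⇒ 1;  out=∅∪out(1)={4}
  fail(10) 'ddb': from fail(9)=8 chase 'b': 8→0 ⇒ 6;  out=∅∪out(6)=∅
  fail(14) 'abc': from fail(13)=6 chase 'c': 6 ⇒ 7;  out={3}∪out(7)={1,3,4}
  fail(16) 'cab': from fail(15)=12 chase 'b': 12 ⇒ 13;  out={5}∪out(13)={5}
  fail(4) 'cdcb': from fail(3)=1 chase 'b': 1→0 ⇒ 6;  out=∅∪out(6)=∅
  fail(11) 'ddbc': from fail(10)=6 chase 'c': 6 ⇒ 7;  out={2}∪out(7)={1,2,4}
  fail(5) 'cdcbc': from fail(4)=6 chase 'c': 6 ⇒ 7;  out={0}∪out(7)={0,1,4}

Scan:
pos 0 'c': at 1  ** P4@[0:0]
pos 1 'd': at 2
pos 2 'c': at 3  ** P4@[2:2]
pos 3 'b': at 4
pos 4 'c': at 5  ** P0@[0:4],P1@[3:4],P4@[4:4]
pos 5 'd': at 2 (via fail)
pos 6 'd': at 9 (via fail)
pos 7 'b': at 10
pos 8 'c': at 11  ** P1@[7:8],P2@[5:8],P4@[8:8]
pos 9 'a': at 15 (via fail)
pos 10 'c': at 1 (via fail)  ** P4@[10:10]
pos 11 'a': at 15
pos 12 'b': at 16  ** P5@[10:12]
pos 13 'c': at 14 (via fail)  ** P1@[12:13],P3@[11:13],P4@[13:13]
pos 14 'c': at 1 (via fail)  ** P4@[14:14]
pos 15 'd': at 2
pos 16 'c': at 3  ** P4@[16:16]
pos 17 'b': at 4
pos 18 'c': at 5  ** P0@[14:18],P1@[17:18],P4@[18:18]
pos 19 'a': at 15 (via fail)
pos 20 'd': at 8 (via fail)
pos 21 'a': at 12 (via fail)
pos 22 'b': at 13
pos 23 'c': at 14  ** P1@[22:23],P3@[21:23],P4@[23:23]
pos 24 'b': at 6 (via fail)
pos 25 'b': at 6 (via fail)
pos 26 'a': at 12 (via fail)
pos 27 'b': at 13
pos 28 'c': at 14  ** P1@[27:28],P3@[26:28],P4@[28:28]
pos 29 'd': at 2 (via fail)
pos 30 'c': at 3  ** P4@[30:30]
pos 31 'c': at 1 (via fail)  ** P4@[31:31]
pos 32 'a': at 15
pos 33 'b': at 16  ** P5@[31:33]
pos 34 'b': at 6 (via fail)
pos 35 'c': at 7  ** P1@[34:35],P4@[35:35]
pos 36 'd': at 2 (via fail)
pos 37 'c': at 3  ** P4@[37:37]
pos 38 'b': at 4
pos 39 'c': at 5  ** P0@[35:39],P1@[38:39],P4@[39:39]
pos 40 'd': at 2 (via fail)
pos 41 'd': at 9 (via fail)
pos 42 'b': at 10
pos 43 'c': at 11  ** P1@[42:43],P2@[40:43],P4@[43:43]
pos 44 'c': at 1 (via fail)  ** P4@[44:44]
pos 45 'a': at 15
pos 46 'c': at 1 (via fail)  ** P4@[46:46]
pos 47 'b': at 6 (via fail)
pos 48 'c': at 7  ** P1@[47:48],P4@[48:48]
pos 49 'd': at 2 (via fail)
pos 50 'c': at 3  ** P4@[50:50]
pos 51 'b': at 4
pos 52 'c': at 5  ** P0@[48:52],P1@[51:52],P4@[52:52]
pos 53 'c': at 1 (via fail)  ** P4@[53:53]
pos 54 'a': at 15
pos 55 'c': at 1 (via fail)  ** P4@[55:55]
pos 56 'd': at 2
pos 57 'a': at 12 (via fail)
pos 58 'c': at 1 (via fail)  ** P4@[58:58]
pos 59 'a': at 15
pos 60 'b': at 16  ** P5@[58:60]
pos 61 'd': at 8 (via fail)
pos 62 'd': at 9
pos 63 'd': at 9 (via fail)
pos 64 'b': at 10
pos 65 'c': at 11  ** P1@[64:65],P2@[62:65],P4@[65:65]
pos 66 'c': at 1 (via fail)  ** P4@[66:66]
pos 67 'b': at 6 (via fail)
pos 68 'a': at 12 (via fail)
pos 69 'b': at 13
pos 70 'c': at 14  ** P1@[69:70],P3@[68:70],P4@[70:70]
pos 71 'd': at 2 (via fail)
pos 72 'c': at 3  ** P4@[72:72]
pos 73 'a': at 15 (via fail)
pos 74 'b': at 16  ** P5@[72:74]
pos 75 'c': at 14 (via fail)  ** P1@[74:75],P3@[73:75],P4@[75:75]

Matches: [[0,4],[2,4],[4,0],[4,1],[4,4],[8,1],[8,2],[8,4],[10,4],[12,5],[13,1],[13,3],[13,4],[14,4],[16,4],[18,0],[18,1],[18,4],[23,1],[23,3],[23,4],[28,1],[28,3],[28,4],[30,4],[31,4],[33,5],[35,1],[35,4],[37,4],[39,0],[39,1],[39,4],[43,1],[43,2],[43,4],[44,4],[46,4],[48,1],[48,4],[50,4],[52,0],[52,1],[52,4],[53,4],[55,4],[58,4],[60,5],[65,1],[65,2],[65,4],[66,4],[70,1],[70,3],[70,4],[72,4],[74,5],[75,1],[75,3],[75,4]]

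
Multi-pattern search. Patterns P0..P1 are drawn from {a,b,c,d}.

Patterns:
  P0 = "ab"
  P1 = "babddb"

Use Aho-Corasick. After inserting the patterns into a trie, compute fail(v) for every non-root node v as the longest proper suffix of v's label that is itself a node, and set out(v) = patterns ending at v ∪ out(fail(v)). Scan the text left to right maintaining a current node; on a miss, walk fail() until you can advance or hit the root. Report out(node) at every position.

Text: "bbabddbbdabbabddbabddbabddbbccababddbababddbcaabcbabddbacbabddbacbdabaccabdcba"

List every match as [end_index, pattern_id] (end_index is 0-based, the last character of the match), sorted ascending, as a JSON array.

Build:
Trie (insert patterns):
  n0 'ε': a→1 b→3
  n1 'a': b→2
  n2 'ab': ·  [P0 ends]
  n3 'b': a→4
  n4 'ba': b→5
  n5 'bab': d→6
  n6 'babd': d→7
  n7 'babdd': b→8
  n8 'babddb': ·  [P1 ends]

BFS fail/out derivation:
  fail(1) 'a': from fail(0)=0 chase 'a': 0 ⇒ 0;  out=∅∪out(0)=∅
  fail(3) 'b': from fail(0)=0 chase 'b': 0 ⇒ 0;  out=∅∪out(0)=∅
  fail(2) 'ab': from fail(1)=0 chase 'b': 0 ⇒ 3;  out={0}∪out(3)={0}
  fail(4) 'ba': from fail(3)=0 chase 'a': 0 ⇒ 1;  out=∅∪out(1)=∅
  fail(5) 'bab': from fail(4)=1 chase 'b': 1 ⇒ 2;  out=∅∪out(2)={0}
  fail(6) 'babd': from fail(5)=2 chase 'd': 2→3→0 ⇒ 0;  out=∅∪out(0)=∅
  fail(7) 'babdd': from fail(6)=0 chase 'd': 0 ⇒ 0;  out=∅∪out(0)=∅
  fail(8) 'babddb': from fail(7)=0 chase 'b': 0 ⇒ 3;  out={1}∪out(3)={1}

Text stream:
i=0 'b': node 0→3
i=1 'b': node 3→3 ·f
i=2 'a': node 3→4
i=3 'b': node 4→5  ** P0@[2:3]
i=4 'd': node 5→6
i=5 'd': node 6→7
i=6 'b': node 7→8  ** P1@[1:6]
i=7 'b': node 8→3 ·f
i=8 'd': node 3→0 ·f
i=9 'a': node 0→1
i=10 'b': node 1→2  ** P0@[9:10]
i=11 'b': node 2→3 ·f
i=12 'a': node 3→4
i=13 'b': node 4→5  ** P0@[12:13]
i=14 'd': node 5→6
i=15 'd': node 6→7
i=16 'b': node 7→8  ** P1@[11:16]
i=17 'a': node 8→4 ·f
i=18 'b': node 4→5  ** P0@[17:18]
i=19 'd': node 5→6
i=20 'd': node 6→7
i=21 'b': node 7→8  ** P1@[16:21]
i=22 'a': node 8→4 ·f
i=23 'b': node 4→5  ** P0@[22:23]
i=24 'd': node 5→6
i=25 'd': node 6→7
i=26 'b': node 7→8  ** P1@[21:26]
i=27 'b': node 8→3 ·f
i=28 'c': node 3→0 ·f
i=29 'c': node 0→0
i=30 'a': node 0→1
i=31 'b': node 1→2  ** P0@[30:31]
i=32 'a': node 2→4 ·f
i=33 'b': node 4→5  ** P0@[32:33]
i=34 'd': node 5→6
i=35 'd': node 6→7
i=36 'b': node 7→8  ** P1@[31:36]
i=37 'a': node 8→4 ·f
i=38 'b': node 4→5  ** P0@[37:38]
i=39 'a': node 5→4 ·f
i=40 'b': node 4→5  ** P0@[39:40]
i=41 'd': node 5→6
i=42 'd': node 6→7
i=43 'b': node 7→8  ** P1@[38:43]
i=44 'c': node 8→0 ·f
i=45 'a': node 0→1
i=46 'a': node 1→1 ·f
i=47 'b': node 1→2  ** P0@[46:47]
i=48 'c': node 2→0 ·f
i=49 'b': node 0→3
i=50 'a': node 3→4
i=51 'b': node 4→5  ** P0@[50:51]
i=52 'd': node 5→6
i=53 'd': node 6→7
i=54 'b': node 7→8  ** P1@[49:54]
i=55 'a': node 8→4 ·f
i=56 'c': node 4→0 ·f
i=57 'b': node 0→3
i=58 'a': node 3→4
i=59 'b': node 4→5  ** P0@[58:59]
i=60 'd': node 5→6
i=61 'd': node 6→7
i=62 'b': node 7→8  ** P1@[57:62]
i=63 'a': node 8→4 ·f
i=64 'c': node 4→0 ·f
i=65 'b': node 0→3
i=66 'd': node 3→0 ·f
i=67 'a': node 0→1
i=68 'b': node 1→2  ** P0@[67:68]
i=69 'a': node 2→4 ·f
i=70 'c': node 4→0 ·f
i=71 'c': node 0→0
i=72 'a': node 0→1
i=73 'b': node 1→2  ** P0@[72:73]
i=74 'd': node 2→0 ·f
i=75 'c': node 0→0
i=76 'b': node 0→3
i=77 'a': node 3→4

Matches: [[3,0],[6,1],[10,0],[13,0],[16,1],[18,0],[21,1],[23,0],[26,1],[31,0],[33,0],[36,1],[38,0],[40,0],[43,1],[47,0],[51,0],[54,1],[59,0],[62,1],[68,0],[73,0]]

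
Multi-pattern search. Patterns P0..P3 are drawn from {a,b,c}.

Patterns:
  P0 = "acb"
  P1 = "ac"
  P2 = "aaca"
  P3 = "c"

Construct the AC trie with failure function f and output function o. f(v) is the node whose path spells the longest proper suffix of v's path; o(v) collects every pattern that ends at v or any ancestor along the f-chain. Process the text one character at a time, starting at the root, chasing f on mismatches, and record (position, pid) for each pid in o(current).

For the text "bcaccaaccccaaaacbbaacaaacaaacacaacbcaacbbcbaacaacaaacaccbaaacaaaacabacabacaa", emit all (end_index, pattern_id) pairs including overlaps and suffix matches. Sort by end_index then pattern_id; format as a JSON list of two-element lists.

Build automaton:
Trie (insert patterns):
  0='ε' goto a→1 c→7
  1='a' goto a→4 c→2
  2='ac' goto b→3  ←P1
  3='acb' goto ·  ←P0
  4='aa' goto c→5
  5='aac' goto a→6
  6='aaca' goto ·  ←P2
  7='c' goto ·  ←P3

BFS fail/out derivation:
  n1('a'): parent n0 fail=0; on 'a' 0 → fail=0;  out ∅∪∅=∅
  n7('c'): parent n0 fail=0; on 'c' 0 → fail=0;  out {3}∪∅={3}
  n2('ac'): parent n1 fail=0; on 'c' 0 → fail=7;  out {1}∪{3}={1,3}
  n4('aa'): parent n1 fail=0; on 'a' 0 → fail=1;  out ∅∪∅=∅
  n3('acb'): parent n2 fail=7; on 'b' 7→0 → fail=0;  out {0}∪∅={0}
  n5('aac'): parent n4 fail=1; on 'c' 1 → fail=2;  out ∅∪{1,3}={1,3}
  n6('aaca'): parent n5 fail=2; on 'a' 2→7→0 → fail=1;  out {2}∪∅={2}

Text stream:
[0] read 'b'  n0⇒n0
[1] read 'c'  n0⇒n7  ** P3@[1:1]
[2] read 'a'  n7⇒n1 ·f
[3] read 'c'  n1⇒n2  ** P1@[2:3],P3@[3:3]
[4] read 'c'  n2⇒n7 ·f  ** P3@[4:4]
[5] read 'a'  n7⇒n1 ·f
[6] read 'a'  n1⇒n4
[7] read 'c'  n4⇒n5  ** P1@[6:7],P3@[7:7]
[8] read 'c'  n5⇒n7 ·f  ** P3@[8:8]
[9] read 'c'  n7⇒n7 ·f  ** P3@[9:9]
[10] read 'c'  n7⇒n7 ·f  ** P3@[10:10]
[11] read 'a'  n7⇒n1 ·f
[12] read 'a'  n1⇒n4
[13] read 'a'  n4⇒n4 ·f
[14] read 'a'  n4⇒n4 ·f
[15] read 'c'  n4⇒n5  ** P1@[14:15],P3@[15:15]
[16] read 'b'  n5⇒n3 ·f  ** P0@[14:16]
[17] read 'b'  n3⇒n0 ·f
[18] read 'a'  n0⇒n1
[19] read 'a'  n1⇒n4
[20] read 'c'  n4⇒n5  ** P1@[19:20],P3@[20:20]
[21] read 'a'  n5⇒n6  ** P2@[18:21]
[22] read 'a'  n6⇒n4 ·f
[23] read 'a'  n4⇒n4 ·f
[24] read 'c'  n4⇒n5  ** P1@[23:24],P3@[24:24]
[25] read 'a'  n5⇒n6  ** P2@[22:25]
[26] read 'a'  n6⇒n4 ·f
[27] read 'a'  n4⇒n4 ·f
[28] read 'c'  n4⇒n5  ** P1@[27:28],P3@[28:28]
[29] read 'a'  n5⇒n6  ** P2@[26:29]
[30] read 'c'  n6⇒n2 ·f  ** P1@[29:30],P3@[30:30]
[31] read 'a'  n2⇒n1 ·f
[32] read 'a'  n1⇒n4
[33] read 'c'  n4⇒n5  ** P1@[32:33],P3@[33:33]
[34] read 'b'  n5⇒n3 ·f  ** P0@[32:34]
[35] read 'c'  n3⇒n7 ·f  ** P3@[35:35]
[36] read 'a'  n7⇒n1 ·f
[37] read 'a'  n1⇒n4
[38] read 'c'  n4⇒n5  ** P1@[37:38],P3@[38:38]
[39] read 'b'  n5⇒n3 ·f  ** P0@[37:39]
[40] read 'b'  n3⇒n0 ·f
[41] read 'c'  n0⇒n7  ** P3@[41:41]
[42] read 'b'  n7⇒n0 ·f
[43] read 'a'  n0⇒n1
[44] read 'a'  n1⇒n4
[45] read 'c'  n4⇒n5  ** P1@[44:45],P3@[45:45]
[46] read 'a'  n5⇒n6  ** P2@[43:46]
[47] read 'a'  n6⇒n4 ·f
[48] read 'c'  n4⇒n5  ** P1@[47:48],P3@[48:48]
[49] read 'a'  n5⇒n6  ** P2@[46:49]
[50] read 'a'  n6⇒n4 ·f
[51] read 'a'  n4⇒n4 ·f
[52] read 'c'  n4⇒n5  ** P1@[51:52],P3@[52:52]
[53] read 'a'  n5⇒n6  ** P2@[50:53]
[54] read 'c'  n6⇒n2 ·f  ** P1@[53:54],P3@[54:54]
[55] read 'c'  n2⇒n7 ·f  ** P3@[55:55]
[56] read 'b'  n7⇒n0 ·f
[57] read 'a'  n0⇒n1
[58] read 'a'  n1⇒n4
[59] read 'a'  n4⇒n4 ·f
[60] read 'c'  n4⇒n5  ** P1@[59:60],P3@[60:60]
[61] read 'a'  n5⇒n6  ** P2@[58:61]
[62] read 'a'  n6⇒n4 ·f
[63] read 'a'  n4⇒n4 ·f
[64] read 'a'  n4⇒n4 ·f
[65] read 'c'  n4⇒n5  ** P1@[64:65],P3@[65:65]
[66] read 'a'  n5⇒n6  ** P2@[63:66]
[67] read 'b'  n6⇒n0 ·f
[68] read 'a'  n0⇒n1
[69] read 'c'  n1⇒n2  ** P1@[68:69],P3@[69:69]
[70] read 'a'  n2⇒n1 ·f
[71] read 'b'  n1⇒n0 ·f
[72] read 'a'  n0⇒n1
[73] read 'c'  n1⇒n2  ** P1@[72:73],P3@[73:73]
[74] read 'a'  n2⇒n1 ·f
[75] read 'a'  n1⇒n4

Result: [[1,3],[3,1],[3,3],[4,3],[7,1],[7,3],[8,3],[9,3],[10,3],[15,1],[15,3],[16,0],[20,1],[20,3],[21,2],[24,1],[24,3],[25,2],[28,1],[28,3],[29,2],[30,1],[30,3],[33,1],[33,3],[34,0],[35,3],[38,1],[38,3],[39,0],[41,3],[45,1],[45,3],[46,2],[48,1],[48,3],[49,2],[52,1],[52,3],[53,2],[54,1],[54,3],[55,3],[60,1],[60,3],[61,2],[65,1],[65,3],[66,2],[69,1],[69,3],[73,1],[73,3]]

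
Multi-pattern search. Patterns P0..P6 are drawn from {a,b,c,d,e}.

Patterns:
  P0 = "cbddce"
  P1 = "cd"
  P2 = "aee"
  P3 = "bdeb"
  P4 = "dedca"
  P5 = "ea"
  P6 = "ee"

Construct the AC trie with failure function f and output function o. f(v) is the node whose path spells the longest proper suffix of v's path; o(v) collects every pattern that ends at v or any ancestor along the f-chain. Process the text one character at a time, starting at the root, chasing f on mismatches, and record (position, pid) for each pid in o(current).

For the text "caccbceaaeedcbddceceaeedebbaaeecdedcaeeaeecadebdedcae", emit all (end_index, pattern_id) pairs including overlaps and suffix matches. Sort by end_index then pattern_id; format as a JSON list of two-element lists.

Build automaton:
Trie nodes:
  n0 'ε': a→8 b→11 c→1 d→15 e→20
  n1 'c': b→2 d→7
  n2 'cb': d→3
  n3 'cbd': d→4
  n4 'cbdd': c→5
  n5 'cbddc': e→6
  n6 'cbddce': ·  [P0 ends]
  n7 'cd': ·  [P1 ends]
  n8 'a': e→9
  n9 'ae': e→10
  n10 'aee': ·  [P2 ends]
  n11 'b': d→12
  n12 'bd': e→13
  n13 'bde': b→14
  n14 'bdeb': ·  [P3 ends]
  n15 'd': e→16
  n16 'de': d→17
  n17 'ded': c→18
  n18 'dedc': a→19
  n19 'dedca': ·  [P4 ends]
  n20 'e': a→21 e→22
  n21 'ea': ·  [P5 ends]
  n22 'ee': ·  [P6 ends]

Failure links (BFS by depth):
  n1('c'): parent n0 fail=0; on 'c' 0 → fail=0;  out ∅∪∅=∅
  n8('a'): parent n0 fail=0; on 'a' 0 → fail=0;  out ∅∪∅=∅
  n11('b'): parent n0 fail=0; on 'b' 0 → fail=0;  out ∅∪∅=∅
  n15('d'): parent n0 fail=0; on 'd' 0 → fail=0;  out ∅∪∅=∅
  n20('e'): parent n0 fail=0; on 'e' 0 → fail=0;  out ∅∪∅=∅
  n2('cb'): parent n1 fail=0; on 'b' 0 → fail=11;  out ∅∪∅=∅
  n7('cd'): parent n1 fail=0; on 'd' 0 → fail=15;  out {1}∪∅={1}
  n9('ae'): parent n8 fail=0; on 'e' 0 → fail=20;  out ∅∪∅=∅
  n12('bd'): parent n11 fail=0; on 'd' 0 → fail=15;  out ∅∪∅=∅
  n16('de'): parent n15 fail=0; on 'e' 0 → fail=20;  out ∅∪∅=∅
  n21('ea'): parent n20 fail=0; on 'a' 0 → fail=8;  out {5}∪∅={5}
  n22('ee'): parent n20 fail=0; on 'e' 0 → fail=20;  out {6}∪∅={6}
  n3('cbd'): parent n2 fail=11; on 'd' 11 → fail=12;  out ∅∪∅=∅
  n10('aee'): parent n9 fail=20; on 'e' 20 → fail=22;  out {2}∪{6}={2,6}
  n13('bde'): parent n12 fail=15; on 'e' 15 → fail=16;  out ∅∪∅=∅
  n17('ded'): parent n16 fail=20; on 'd' 20→0 → fail=15;  out ∅∪∅=∅
  n4('cbdd'): parent n3 fail=12; on 'd' 12→15→0 → fail=15;  out ∅∪∅=∅
  n14('bdeb'): parent n13 fail=16; on 'b' 16→20→0 → fail=11;  out {3}∪∅={3}
  n18('dedc'): parent n17 fail=15; on 'c' 15→0 → fail=1;  out ∅∪∅=∅
  n5('cbddc'): parent n4 fail=15; on 'c' 15→0 → fail=1;  out ∅∪∅=∅
  n19('dedca'): parent n18 fail=1; on 'a' 1→0 → fail=8;  out {4}∪∅={4}
  n6('cbddce'): parent n5 fail=1; on 'e' 1→0 → fail=20;  out {0}∪∅={0}

Text stream:
[0] read 'c'  n0⇒n1
[1] read 'a'  n1⇒n8 (fail-walked)
[2] read 'c'  n8⇒n1 (fail-walked)
[3] read 'c'  n1⇒n1 (fail-walked)
[4] read 'b'  n1⇒n2
[5] read 'c'  n2⇒n1 (fail-walked)
[6] read 'e'  n1⇒n20 (fail-walked)
[7] read 'a'  n20⇒n21  ** P5@[6:7]
[8] read 'a'  n21⇒n8 (fail-walked)
[9] read 'e'  n8⇒n9
[10] read 'e'  n9⇒n10  ** P2@[8:10],P6@[9:10]
[11] read 'd'  n10⇒n15 (fail-walked)
[12] read 'c'  n15⇒n1 (fail-walked)
[13] read 'b'  n1⇒n2
[14] read 'd'  n2⇒n3
[15] read 'd'  n3⇒n4
[16] read 'c'  n4⇒n5
[17] read 'e'  n5⇒n6  ** P0@[12:17]
[18] read 'c'  n6⇒n1 (fail-walked)
[19] read 'e'  n1⇒n20 (fail-walked)
[20] read 'a'  n20⇒n21  ** P5@[19:20]
[21] read 'e'  n21⇒n9 (fail-walked)
[22] read 'e'  n9⇒n10  ** P2@[20:22],P6@[21:22]
[23] read 'd'  n10⇒n15 (fail-walked)
[24] read 'e'  n15⇒n16
[25] read 'b'  n16⇒n11 (fail-walked)
[26] read 'b'  n11⇒n11 (fail-walked)
[27] read 'a'  n11⇒n8 (fail-walked)
[28] read 'a'  n8⇒n8 (fail-walked)
[29] read 'e'  n8⇒n9
[30] read 'e'  n9⇒n10  ** P2@[28:30],P6@[29:30]
[31] read 'c'  n10⇒n1 (fail-walked)
[32] read 'd'  n1⇒n7  ** P1@[31:32]
[33] read 'e'  n7⇒n16 (fail-walked)
[34] read 'd'  n16⇒n17
[35] read 'c'  n17⇒n18
[36] read 'a'  n18⇒n19  ** P4@[32:36]
[37] read 'e'  n19⇒n9 (fail-walked)
[38] read 'e'  n9⇒n10  ** P2@[36:38],P6@[37:38]
[39] read 'a'  n10⇒n21 (fail-walked)  ** P5@[38:39]
[40] read 'e'  n21⇒n9 (fail-walked)
[41] read 'e'  n9⇒n10  ** P2@[39:41],P6@[40:41]
[42] read 'c'  n10⇒n1 (fail-walked)
[43] read 'a'  n1⇒n8 (fail-walked)
[44] read 'd'  n8⇒n15 (fail-walked)
[45] read 'e'  n15⇒n16
[46] read 'b'  n16⇒n11 (fail-walked)
[47] read 'd'  n11⇒n12
[48] read 'e'  n12⇒n13
[49] read 'd'  n13⇒n17 (fail-walked)
[50] read 'c'  n17⇒n18
[51] read 'a'  n18⇒n19  ** P4@[47:51]
[52] read 'e'  n19⇒n9 (fail-walked)

All matches (sorted): [[7,5],[10,2],[10,6],[17,0],[20,5],[22,2],[22,6],[30,2],[30,6],[32,1],[36,4],[38,2],[38,6],[39,5],[41,2],[41,6],[51,4]]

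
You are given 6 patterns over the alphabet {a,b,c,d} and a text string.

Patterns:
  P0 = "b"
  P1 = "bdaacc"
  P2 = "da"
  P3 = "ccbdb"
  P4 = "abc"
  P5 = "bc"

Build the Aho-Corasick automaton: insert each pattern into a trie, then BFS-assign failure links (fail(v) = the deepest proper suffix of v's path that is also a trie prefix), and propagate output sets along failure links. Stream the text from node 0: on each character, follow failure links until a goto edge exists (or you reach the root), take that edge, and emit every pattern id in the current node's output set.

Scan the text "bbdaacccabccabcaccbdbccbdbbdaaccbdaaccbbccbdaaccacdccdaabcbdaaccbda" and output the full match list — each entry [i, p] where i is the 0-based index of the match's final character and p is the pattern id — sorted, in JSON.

Build:
Trie (insert patterns):
  n0 'ε': a→14 b→1 c→9 d→7
  n1 'b': c→17 d→2  ←P0
  n2 'bd': a→3
  n3 'bda': a→4
  n4 'bdaa': c→5
  n5 'bdaac': c→6
  n6 'bdaacc': ·  ←P1
  n7 'd': a→8
  n8 'da': ·  ←P2
  n9 'c': c→10
  n10 'cc': b→11
  n11 'ccb': d→12
  n12 'ccbd': b→13
  n13 'ccbdb': ·  ←P3
  n14 'a': b→15
  n15 'ab': c→16
  n16 'abc': ·  ←P4
  n17 'bc': ·  ←P5

Failure links (BFS by depth):
  fail(1) 'b': from fail(0)=0 chase 'b': 0 ⇒ 0;  out={0}∪out(0)={0}
  fail(7) 'd': from fail(0)=0 chase 'd': 0 ⇒ 0;  out=∅∪out(0)=∅
  fail(9) 'c': from fail(0)=0 chase 'c': 0 ⇒ 0;  out=∅∪out(0)=∅
  fail(14) 'a': from fail(0)=0 chase 'a': 0 ⇒ 0;  out=∅∪out(0)=∅
  fail(2) 'bd': from fail(1)=0 chase 'd': 0 ⇒ 7;  out=∅∪out(7)=∅
  fail(8) 'da': from fail(7)=0 chase 'a': 0 ⇒ 14;  out={2}∪out(14)={2}
  fail(10) 'cc': from fail(9)=0 chase 'c': 0 ⇒ 9;  out=∅∪out(9)=∅
  fail(15) 'ab': from fail(14)=0 chase 'b': 0 ⇒ 1;  out=∅∪out(1)={0}
  fail(17) 'bc': from fail(1)=0 chase 'c': 0 ⇒ 9;  out={5}∪out(9)={5}
  fail(3) 'bda': from fail(2)=7 chase 'a': 7 ⇒ 8;  out=∅∪out(8)={2}
  fail(11) 'ccb': from fail(10)=9 chase 'b': 9→0 ⇒ 1;  out=∅∪out(1)={0}
  fail(16) 'abc': from fail(15)=1 chase 'c': 1 ⇒ 17;  out={4}∪out(17)={4,5}
  fail(4) 'bdaa': from fail(3)=8 chase 'a': 8→14→0 ⇒ 14;  out=∅∪out(14)=∅
  fail(12) 'ccbd': from fail(11)=1 chase 'd': 1 ⇒ 2;  out=∅∪out(2)=∅
  fail(5) 'bdaac': from fail(4)=14 chase 'c': 14→0 ⇒ 9;  out=∅∪out(9)=∅
  fail(13) 'ccbdb': from fail(12)=2 chase 'b': 2→7→0 ⇒ 1;  out={3}∪out(1)={0,3}
  fail(6) 'bdaacc': from fail(5)=9 chase 'c': 9 ⇒ 10;  out={1}∪out(10)={1}

Scan:
pos 0 'b': at 1  → match P0@[0:0]
pos 1 'b': at 1 (fail-walked)  → match P0@[1:1]
pos 2 'd': at 2
pos 3 'a': at 3  → match P2@[2:3]
pos 4 'a': at 4
pos 5 'c': at 5
pos 6 'c': at 6  → match P1@[1:6]
pos 7 'c': at 10 (fail-walked)
pos 8 'a': at 14 (fail-walked)
pos 9 'b': at 15  → match P0@[9:9]
pos 10 'c': at 16  → match P4@[8:10],P5@[9:10]
pos 11 'c': at 10 (fail-walked)
pos 12 'a': at 14 (fail-walked)
pos 13 'b': at 15  → match P0@[13:13]
pos 14 'c': at 16  → match P4@[12:14],P5@[13:14]
pos 15 'a': at 14 (fail-walked)
pos 16 'c': at 9 (fail-walked)
pos 17 'c': at 10
pos 18 'b': at 11  → match P0@[18:18]
pos 19 'd': at 12
pos 20 'b': at 13  → match P0@[20:20],P3@[16:20]
pos 21 'c': at 17 (fail-walked)  → match P5@[20:21]
pos 22 'c': at 10 (fail-walked)
pos 23 'b': at 11  → match P0@[23:23]
pos 24 'd': at 12
pos 25 'b': at 13  → match P0@[25:25],P3@[21:25]
pos 26 'b': at 1 (fail-walked)  → match P0@[26:26]
pos 27 'd': at 2
pos 28 'a': at 3  → match P2@[27:28]
pos 29 'a': at 4
pos 30 'c': at 5
pos 31 'c': at 6  → match P1@[26:31]
pos 32 'b': at 11 (fail-walked)  → match P0@[32:32]
pos 33 'd': at 12
pos 34 'a': at 3 (fail-walked)  → match P2@[33:34]
pos 35 'a': at 4
pos 36 'c': at 5
pos 37 'c': at 6  → match P1@[32:37]
pos 38 'b': at 11 (fail-walked)  → match P0@[38:38]
pos 39 'b': at 1 (fail-walked)  → match P0@[39:39]
pos 40 'c': at 17  → match P5@[39:40]
pos 41 'c': at 10 (fail-walked)
pos 42 'b': at 11  → match P0@[42:42]
pos 43 'd': at 12
pos 44 'a': at 3 (fail-walked)  → match P2@[43:44]
pos 45 'a': at 4
pos 46 'c': at 5
pos 47 'c': at 6  → match P1@[42:47]
pos 48 'a': at 14 (fail-walked)
pos 49 'c': at 9 (fail-walked)
pos 50 'd': at 7 (fail-walked)
pos 51 'c': at 9 (fail-walked)
pos 52 'c': at 10
pos 53 'd': at 7 (fail-walked)
pos 54 'a': at 8  → match P2@[53:54]
pos 55 'a': at 14 (fail-walked)
pos 56 'b': at 15  → match P0@[56:56]
pos 57 'c': at 16  → match P4@[55:57],P5@[56:57]
pos 58 'b': at 1 (fail-walked)  → match P0@[58:58]
pos 59 'd': at 2
pos 60 'a': at 3  → match P2@[59:60]
pos 61 'a': at 4
pos 62 'c': at 5
pos 63 'c': at 6  → match P1@[58:63]
pos 64 'b': at 11 (fail-walked)  → match P0@[64:64]
pos 65 'd': at 12
pos 66 'a': at 3 (fail-walked)  → match P2@[65:66]

All matches (sorted): [[0,0],[1,0],[3,2],[6,1],[9,0],[10,4],[10,5],[13,0],[14,4],[14,5],[18,0],[20,0],[20,3],[21,5],[23,0],[25,0],[25,3],[26,0],[28,2],[31,1],[32,0],[34,2],[37,1],[38,0],[39,0],[40,5],[42,0],[44,2],[47,1],[54,2],[56,0],[57,4],[57,5],[58,0],[60,2],[63,1],[64,0],[66,2]]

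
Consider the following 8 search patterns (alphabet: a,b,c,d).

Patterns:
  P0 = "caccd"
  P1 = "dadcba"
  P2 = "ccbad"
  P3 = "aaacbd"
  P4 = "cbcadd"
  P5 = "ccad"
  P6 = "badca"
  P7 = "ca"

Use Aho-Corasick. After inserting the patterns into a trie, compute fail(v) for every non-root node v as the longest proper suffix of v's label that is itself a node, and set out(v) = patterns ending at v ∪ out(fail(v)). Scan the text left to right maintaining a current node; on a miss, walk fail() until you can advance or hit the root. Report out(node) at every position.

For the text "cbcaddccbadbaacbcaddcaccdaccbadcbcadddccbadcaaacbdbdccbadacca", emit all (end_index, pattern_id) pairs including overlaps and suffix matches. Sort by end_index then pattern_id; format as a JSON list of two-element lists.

Construct AC machine:
Trie (insert patterns):
  0='ε' goto a→16 b→29 c→1 d→6
  1='c' goto a→2 b→22 c→12
  2='ca' goto c→3  ←P7
  3='cac' goto c→4
  4='cacc' goto d→5
  5='caccd' goto ·  ←P0
  6='d' goto a→7
  7='da' goto d→8
  8='dad' goto c→9
  9='dadc' goto b→10
  10='dadcb' goto a→11
  11='dadcba' goto ·  ←P1
  12='cc' goto a→27 b→13
  13='ccb' goto a→14
  14='ccba' goto d→15
  15='ccbad' goto ·  ←P2
  16='a' goto a→17
  17='aa' goto a→18
  18='aaa' goto c→19
  19='aaac' goto b→20
  20='aaacb' goto d→21
  21='aaacbd' goto ·  ←P3
  22='cb' goto c→23
  23='cbc' goto a→24
  24='cbca' goto d→25
  25='cbcad' goto d→26
  26='cbcadd' goto ·  ←P4
  27='cca' goto d→28
  28='ccad' goto ·  ←P5
  29='b' goto a→30
  30='ba' goto d→31
  31='bad' goto c→32
  32='badc' goto a→33
  33='badca' goto ·  ←P6

BFS fail/out derivation:
  fail(1) 'c': from fail(0)=0 chase 'c': 0 ⇒ 0;  out=∅∪out(0)=∅
  fail(6) 'd': from fail(0)=0 chase 'd': 0 ⇒ 0;  out=∅∪out(0)=∅
  fail(16) 'a': from fail(0)=0 chase 'a': 0 ⇒ 0;  out=∅∪out(0)=∅
  fail(29) 'b': from fail(0)=0 chase 'b': 0 ⇒ 0;  out=∅∪out(0)=∅
  fail(2) 'ca': from fail(1)=0 chase 'a': 0 ⇒ 16;  out={7}∪out(16)={7}
  fail(7) 'da': from fail(6)=0 chase 'a': 0 ⇒ 16;  out=∅∪out(16)=∅
  fail(12) 'cc': from fail(1)=0 chase 'c': 0 ⇒ 1;  out=∅∪out(1)=∅
  fail(17) 'aa': from fail(16)=0 chase 'a': 0 ⇒ 16;  out=∅∪out(16)=∅
  fail(22) 'cb': from fail(1)=0 chase 'b': 0 ⇒ 29;  out=∅∪out(29)=∅
  fail(30) 'ba': from fail(29)=0 chase 'a': 0 ⇒ 16;  out=∅∪out(16)=∅
  fail(3) 'cac': from fail(2)=16 chase 'c': 16→0 ⇒ 1;  out=∅∪out(1)=∅
  fail(8) 'dad': from fail(7)=16 chase 'd': 16→0 ⇒ 6;  out=∅∪out(6)=∅
  fail(13) 'ccb': from fail(12)=1 chase 'b': 1 ⇒ 22;  out=∅∪out(22)=∅
  fail(18) 'aaa': from fail(17)=16 chase 'a': 16 ⇒ 17;  out=∅∪out(17)=∅
  fail(23) 'cbc': from fail(22)=29 chase 'c': 29→0 ⇒ 1;  out=∅∪out(1)=∅
  fail(27) 'cca': from fail(12)=1 chase 'a': 1 ⇒ 2;  out=∅∪out(2)={7}
  fail(31) 'bad': from fail(30)=16 chase 'd': 16→0 ⇒ 6;  out=∅∪out(6)=∅
  fail(4) 'cacc': from fail(3)=1 chase 'c': 1 ⇒ 12;  out=∅∪out(12)=∅
  fail(9) 'dadc': from fail(8)=6 chase 'c': 6→0 ⇒ 1;  out=∅∪out(1)=∅
  fail(14) 'ccba': from fail(13)=22 chase 'a': 22→29 ⇒ 30;  out=∅∪out(30)=∅
  fail(19) 'aaac': from fail(18)=17 chase 'c': 17→16→0 ⇒ 1;  out=∅∪out(1)=∅
  fail(24) 'cbca': from fail(23)=1 chase 'a': 1 ⇒ 2;  out=∅∪out(2)={7}
  fail(28) 'ccad': from fail(27)=2 chase 'd': 2→16→0 ⇒ 6;  out={5}∪out(6)={5}
  fail(32) 'badc': from fail(31)=6 chase 'c': 6→0 ⇒ 1;  out=∅∪out(1)=∅
  fail(5) 'caccd': from fail(4)=12 chase 'd': 12→1→0 ⇒ 6;  out={0}∪out(6)={0}
  fail(10) 'dadcb': from fail(9)=1 chase 'b': 1 ⇒ 22;  out=∅∪out(22)=∅
  fail(15) 'ccbad': from fail(14)=30 chase 'd': 30 ⇒ 31;  out={2}∪out(31)={2}
  fail(20) 'aaacb': from fail(19)=1 chase 'b': 1 ⇒ 22;  out=∅∪out(22)=∅
  fail(25) 'cbcad': from fail(24)=2 chase 'd': 2→16→0 ⇒ 6;  out=∅∪out(6)=∅
  fail(33) 'badca': from fail(32)=1 chase 'a': 1 ⇒ 2;  out={6}∪out(2)={6,7}
  fail(11) 'dadcba': from fail(10)=22 chase 'a': 22→29 ⇒ 30;  out={1}∪out(30)={1}
  fail(21) 'aaacbd': from fail(20)=22 chase 'd': 22→29→0 ⇒ 6;  out={3}∪out(6)={3}
  fail(26) 'cbcadd': from fail(25)=6 chase 'd': 6→0 ⇒ 6;  out={4}∪out(6)={4}

Scan:
pos 0 'c': at 1
pos 1 'b': at 22
pos 2 'c': at 23
pos 3 'a': at 24  emit P7@[2:3]
pos 4 'd': at 25
pos 5 'd': at 26  emit P4@[0:5]
pos 6 'c': at 1 (fail-walked)
pos 7 'c': at 12
pos 8 'b': at 13
pos 9 'a': at 14
pos 10 'd': at 15  emit P2@[6:10]
pos 11 'b': at 29 (fail-walked)
pos 12 'a': at 30
pos 13 'a': at 17 (fail-walked)
pos 14 'c': at 1 (fail-walked)
pos 15 'b': at 22
pos 16 'c': at 23
pos 17 'a': at 24  emit P7@[16:17]
pos 18 'd': at 25
pos 19 'd': at 26  emit P4@[14:19]
pos 20 'c': at 1 (fail-walked)
pos 21 'a': at 2  emit P7@[20:21]
pos 22 'c': at 3
pos 23 'c': at 4
pos 24 'd': at 5  emit P0@[20:24]
pos 25 'a': at 7 (fail-walked)
pos 26 'c': at 1 (fail-walked)
pos 27 'c': at 12
pos 28 'b': at 13
pos 29 'a': at 14
pos 30 'd': at 15  emit P2@[26:30]
pos 31 'c': at 32 (fail-walked)
pos 32 'b': at 22 (fail-walked)
pos 33 'c': at 23
pos 34 'a': at 24  emit P7@[33:34]
pos 35 'd': at 25
pos 36 'd': at 26  emit P4@[31:36]
pos 37 'd': at 6 (fail-walked)
pos 38 'c': at 1 (fail-walked)
pos 39 'c': at 12
pos 40 'b': at 13
pos 41 'a': at 14
pos 42 'd': at 15  emit P2@[38:42]
pos 43 'c': at 32 (fail-walked)
pos 44 'a': at 33  emit P6@[40:44],P7@[43:44]
pos 45 'a': at 17 (fail-walked)
pos 46 'a': at 18
pos 47 'c': at 19
pos 48 'b': at 20
pos 49 'd': at 21  emit P3@[44:49]
pos 50 'b': at 29 (fail-walked)
pos 51 'd': at 6 (fail-walked)
pos 52 'c': at 1 (fail-walked)
pos 53 'c': at 12
pos 54 'b': at 13
pos 55 'a': at 14
pos 56 'd': at 15  emit P2@[52:56]
pos 57 'a': at 7 (fail-walked)
pos 58 'c': at 1 (fail-walked)
pos 59 'c': at 12
pos 60 'a': at 27  emit P7@[59:60]

All matches (sorted): [[3,7],[5,4],[10,2],[17,7],[19,4],[21,7],[24,0],[30,2],[34,7],[36,4],[42,2],[44,6],[44,7],[49,3],[56,2],[60,7]]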